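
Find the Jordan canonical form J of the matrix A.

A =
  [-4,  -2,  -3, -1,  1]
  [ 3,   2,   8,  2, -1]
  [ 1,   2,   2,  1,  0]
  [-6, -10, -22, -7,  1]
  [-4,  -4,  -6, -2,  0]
J_1(-2) ⊕ J_1(-2) ⊕ J_2(-1) ⊕ J_1(-1)

The characteristic polynomial is
  det(x·I − A) = x^5 + 7*x^4 + 19*x^3 + 25*x^2 + 16*x + 4 = (x + 1)^3*(x + 2)^2

Eigenvalues and multiplicities (the geometric multiplicity of λ is n − rank(A − λI), which equals the number of Jordan blocks for λ):
  λ = -2: algebraic multiplicity = 2, geometric multiplicity = 2
  λ = -1: algebraic multiplicity = 3, geometric multiplicity = 2

Determining the block sizes for each eigenvalue:
  λ = -2: gm = am = 2, so every block has size 1 → block sizes [1, 1]
  λ = -1: 2 blocks summing to 3 forces exactly one block of size 2 and the rest size 1 → block sizes [2, 1]

Assembling the blocks gives a Jordan form
J =
  [-2,  0,  0,  0,  0]
  [ 0, -2,  0,  0,  0]
  [ 0,  0, -1,  1,  0]
  [ 0,  0,  0, -1,  0]
  [ 0,  0,  0,  0, -1]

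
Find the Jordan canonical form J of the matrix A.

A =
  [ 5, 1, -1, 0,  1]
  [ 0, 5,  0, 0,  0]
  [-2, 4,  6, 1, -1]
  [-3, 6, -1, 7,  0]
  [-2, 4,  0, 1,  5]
J_2(5) ⊕ J_2(6) ⊕ J_1(6)

The characteristic polynomial is
  det(x·I − A) = x^5 - 28*x^4 + 313*x^3 - 1746*x^2 + 4860*x - 5400 = (x - 6)^3*(x - 5)^2

Eigenvalues and multiplicities (the geometric multiplicity of λ is n − rank(A − λI), which equals the number of Jordan blocks for λ):
  λ = 5: algebraic multiplicity = 2, geometric multiplicity = 1
  λ = 6: algebraic multiplicity = 3, geometric multiplicity = 2

Determining the block sizes for each eigenvalue:
  λ = 5: one block (gm = 1), so the single block has size am = 2 → block sizes [2]
  λ = 6: 2 blocks summing to 3 forces exactly one block of size 2 and the rest size 1 → block sizes [2, 1]

Assembling the blocks gives a Jordan form
J =
  [5, 1, 0, 0, 0]
  [0, 5, 0, 0, 0]
  [0, 0, 6, 1, 0]
  [0, 0, 0, 6, 0]
  [0, 0, 0, 0, 6]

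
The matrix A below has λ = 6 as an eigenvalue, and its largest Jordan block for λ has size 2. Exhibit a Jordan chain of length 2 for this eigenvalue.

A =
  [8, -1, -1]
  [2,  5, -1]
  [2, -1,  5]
A Jordan chain for λ = 6 of length 2:
v_1 = (2, 2, 2)ᵀ
v_2 = (1, 0, 0)ᵀ

Let N = A − (6)·I. We want v_2 with N^2 v_2 = 0 but N^1 v_2 ≠ 0; then v_{j-1} := N · v_j for j = 2, …, 2.

Pick v_2 = (1, 0, 0)ᵀ.
Then v_1 = N · v_2 = (2, 2, 2)ᵀ.

Sanity check: (A − (6)·I) v_1 = (0, 0, 0)ᵀ = 0. ✓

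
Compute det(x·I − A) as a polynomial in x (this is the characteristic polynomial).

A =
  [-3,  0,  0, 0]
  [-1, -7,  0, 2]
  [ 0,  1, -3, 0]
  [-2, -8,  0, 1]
x^4 + 12*x^3 + 54*x^2 + 108*x + 81

Expanding det(x·I − A) (e.g. by cofactor expansion or by noting that A is similar to its Jordan form J, which has the same characteristic polynomial as A) gives
  χ_A(x) = x^4 + 12*x^3 + 54*x^2 + 108*x + 81
which factors as (x + 3)^4. The eigenvalues (with algebraic multiplicities) are λ = -3 with multiplicity 4.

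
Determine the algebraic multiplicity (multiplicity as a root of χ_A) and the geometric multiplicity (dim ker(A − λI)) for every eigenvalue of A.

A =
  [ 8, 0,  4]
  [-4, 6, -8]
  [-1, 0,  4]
λ = 6: alg = 3, geom = 2

Step 1 — factor the characteristic polynomial to read off the algebraic multiplicities:
  χ_A(x) = (x - 6)^3

Step 2 — compute geometric multiplicities via the rank-nullity identity g(λ) = n − rank(A − λI):
  rank(A − (6)·I) = 1, so dim ker(A − (6)·I) = n − 1 = 2

Summary:
  λ = 6: algebraic multiplicity = 3, geometric multiplicity = 2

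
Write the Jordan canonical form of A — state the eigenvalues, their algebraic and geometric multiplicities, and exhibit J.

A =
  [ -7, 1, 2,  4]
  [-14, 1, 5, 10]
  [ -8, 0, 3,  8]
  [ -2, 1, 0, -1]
J_3(-1) ⊕ J_1(-1)

The characteristic polynomial is
  det(x·I − A) = x^4 + 4*x^3 + 6*x^2 + 4*x + 1 = (x + 1)^4

Eigenvalues and multiplicities (the geometric multiplicity of λ is n − rank(A − λI), which equals the number of Jordan blocks for λ):
  λ = -1: algebraic multiplicity = 4, geometric multiplicity = 2

Determining the block sizes for each eigenvalue:
  λ = -1: with am = 4 and gm = 2, the partition is not yet determined (e.g. several partitions of 4 into 2 parts exist). Let N = A − (-1)·I. Computing rank(N^1) = 2, rank(N^2) = 1, rank(N^3) = 0; the number of blocks of size ≥ j is rank(N^{j−1}) − rank(N^j), giving [2, 1, 1]. So we have 1 block(s) of size 3, 1 block(s) of size 1 → block sizes [3, 1]

Assembling the blocks gives a Jordan form
J =
  [-1,  1,  0,  0]
  [ 0, -1,  1,  0]
  [ 0,  0, -1,  0]
  [ 0,  0,  0, -1]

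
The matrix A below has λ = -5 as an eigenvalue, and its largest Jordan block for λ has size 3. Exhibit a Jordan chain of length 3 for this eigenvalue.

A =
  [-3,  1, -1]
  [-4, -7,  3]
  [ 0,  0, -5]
A Jordan chain for λ = -5 of length 3:
v_1 = (1, -2, 0)ᵀ
v_2 = (-1, 3, 0)ᵀ
v_3 = (0, 0, 1)ᵀ

Let N = A − (-5)·I. We want v_3 with N^3 v_3 = 0 but N^2 v_3 ≠ 0; then v_{j-1} := N · v_j for j = 3, …, 2.

Pick v_3 = (0, 0, 1)ᵀ.
Then v_2 = N · v_3 = (-1, 3, 0)ᵀ.
Then v_1 = N · v_2 = (1, -2, 0)ᵀ.

Sanity check: (A − (-5)·I) v_1 = (0, 0, 0)ᵀ = 0. ✓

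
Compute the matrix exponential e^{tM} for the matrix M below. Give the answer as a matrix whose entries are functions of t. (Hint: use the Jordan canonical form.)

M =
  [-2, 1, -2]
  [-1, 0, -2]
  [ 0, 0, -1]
e^{tM} =
  [-t*exp(-t) + exp(-t), t*exp(-t), -2*t*exp(-t)]
  [-t*exp(-t), t*exp(-t) + exp(-t), -2*t*exp(-t)]
  [0, 0, exp(-t)]

Strategy: write M = P · J · P⁻¹ where J is a Jordan canonical form, so e^{tM} = P · e^{tJ} · P⁻¹, and e^{tJ} can be computed block-by-block.

M has Jordan form
J =
  [-1,  1,  0]
  [ 0, -1,  0]
  [ 0,  0, -1]
(up to reordering of blocks).

Per-block formulas:
  For a 2×2 Jordan block J_2(-1): exp(t · J_2(-1)) = e^(-1t)·(I + t·N), where N is the 2×2 nilpotent shift.
  For a 1×1 block at λ = -1: exp(t · [-1]) = [e^(-1t)].

After assembling e^{tJ} and conjugating by P, we get:

e^{tM} =
  [-t*exp(-t) + exp(-t), t*exp(-t), -2*t*exp(-t)]
  [-t*exp(-t), t*exp(-t) + exp(-t), -2*t*exp(-t)]
  [0, 0, exp(-t)]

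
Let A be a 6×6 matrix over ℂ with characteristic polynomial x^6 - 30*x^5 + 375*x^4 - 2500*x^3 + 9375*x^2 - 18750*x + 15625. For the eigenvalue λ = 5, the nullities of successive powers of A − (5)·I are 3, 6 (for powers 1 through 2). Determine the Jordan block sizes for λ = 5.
Block sizes for λ = 5: [2, 2, 2]

From the dimensions of kernels of powers, the number of Jordan blocks of size at least j is d_j − d_{j−1} where d_j = dim ker(N^j) (with d_0 = 0). Computing the differences gives [3, 3].
The number of blocks of size exactly k is (#blocks of size ≥ k) − (#blocks of size ≥ k + 1), so the partition is: 3 block(s) of size 2.
In nonincreasing order the block sizes are [2, 2, 2].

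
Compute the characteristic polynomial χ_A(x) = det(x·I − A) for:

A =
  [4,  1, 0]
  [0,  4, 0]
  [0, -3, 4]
x^3 - 12*x^2 + 48*x - 64

Expanding det(x·I − A) (e.g. by cofactor expansion or by noting that A is similar to its Jordan form J, which has the same characteristic polynomial as A) gives
  χ_A(x) = x^3 - 12*x^2 + 48*x - 64
which factors as (x - 4)^3. The eigenvalues (with algebraic multiplicities) are λ = 4 with multiplicity 3.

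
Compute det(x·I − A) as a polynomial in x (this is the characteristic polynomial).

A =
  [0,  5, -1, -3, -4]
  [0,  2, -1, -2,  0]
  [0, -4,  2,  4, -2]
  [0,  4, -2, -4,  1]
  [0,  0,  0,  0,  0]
x^5

Expanding det(x·I − A) (e.g. by cofactor expansion or by noting that A is similar to its Jordan form J, which has the same characteristic polynomial as A) gives
  χ_A(x) = x^5
which factors as x^5. The eigenvalues (with algebraic multiplicities) are λ = 0 with multiplicity 5.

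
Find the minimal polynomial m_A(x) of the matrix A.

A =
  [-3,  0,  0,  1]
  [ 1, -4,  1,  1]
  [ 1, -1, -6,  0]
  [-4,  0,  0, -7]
x^2 + 10*x + 25

The characteristic polynomial is χ_A(x) = (x + 5)^4, so the eigenvalues are known. The minimal polynomial is
  m_A(x) = Π_λ (x − λ)^{k_λ}
where k_λ is the size of the *largest* Jordan block for λ (equivalently, the smallest k with (A − λI)^k v = 0 for every generalised eigenvector v of λ).

  λ = -5: largest Jordan block has size 2, contributing (x + 5)^2

So m_A(x) = (x + 5)^2 = x^2 + 10*x + 25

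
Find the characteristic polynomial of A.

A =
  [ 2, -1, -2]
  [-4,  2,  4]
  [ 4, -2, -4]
x^3

Expanding det(x·I − A) (e.g. by cofactor expansion or by noting that A is similar to its Jordan form J, which has the same characteristic polynomial as A) gives
  χ_A(x) = x^3
which factors as x^3. The eigenvalues (with algebraic multiplicities) are λ = 0 with multiplicity 3.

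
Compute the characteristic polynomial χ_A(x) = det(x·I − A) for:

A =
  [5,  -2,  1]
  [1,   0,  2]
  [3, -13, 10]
x^3 - 15*x^2 + 75*x - 125

Expanding det(x·I − A) (e.g. by cofactor expansion or by noting that A is similar to its Jordan form J, which has the same characteristic polynomial as A) gives
  χ_A(x) = x^3 - 15*x^2 + 75*x - 125
which factors as (x - 5)^3. The eigenvalues (with algebraic multiplicities) are λ = 5 with multiplicity 3.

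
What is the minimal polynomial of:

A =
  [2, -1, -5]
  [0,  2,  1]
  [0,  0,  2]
x^3 - 6*x^2 + 12*x - 8

The characteristic polynomial is χ_A(x) = (x - 2)^3, so the eigenvalues are known. The minimal polynomial is
  m_A(x) = Π_λ (x − λ)^{k_λ}
where k_λ is the size of the *largest* Jordan block for λ (equivalently, the smallest k with (A − λI)^k v = 0 for every generalised eigenvector v of λ).

  λ = 2: largest Jordan block has size 3, contributing (x − 2)^3

So m_A(x) = (x - 2)^3 = x^3 - 6*x^2 + 12*x - 8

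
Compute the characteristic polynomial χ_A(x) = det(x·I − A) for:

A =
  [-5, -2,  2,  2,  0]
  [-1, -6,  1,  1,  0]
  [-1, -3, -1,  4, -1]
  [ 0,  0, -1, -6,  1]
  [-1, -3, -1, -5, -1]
x^5 + 19*x^4 + 142*x^3 + 522*x^2 + 945*x + 675

Expanding det(x·I − A) (e.g. by cofactor expansion or by noting that A is similar to its Jordan form J, which has the same characteristic polynomial as A) gives
  χ_A(x) = x^5 + 19*x^4 + 142*x^3 + 522*x^2 + 945*x + 675
which factors as (x + 3)^3*(x + 5)^2. The eigenvalues (with algebraic multiplicities) are λ = -5 with multiplicity 2, λ = -3 with multiplicity 3.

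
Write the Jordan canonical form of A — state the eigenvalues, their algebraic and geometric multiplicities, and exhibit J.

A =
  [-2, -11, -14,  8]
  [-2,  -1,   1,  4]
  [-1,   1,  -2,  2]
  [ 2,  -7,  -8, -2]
J_3(-3) ⊕ J_1(2)

The characteristic polynomial is
  det(x·I − A) = x^4 + 7*x^3 + 9*x^2 - 27*x - 54 = (x - 2)*(x + 3)^3

Eigenvalues and multiplicities (the geometric multiplicity of λ is n − rank(A − λI), which equals the number of Jordan blocks for λ):
  λ = -3: algebraic multiplicity = 3, geometric multiplicity = 1
  λ = 2: algebraic multiplicity = 1, geometric multiplicity = 1

Determining the block sizes for each eigenvalue:
  λ = -3: one block (gm = 1), so the single block has size am = 3 → block sizes [3]
  λ = 2: one block (gm = 1), so the single block has size am = 1 → block sizes [1]

Assembling the blocks gives a Jordan form
J =
  [-3,  1,  0, 0]
  [ 0, -3,  1, 0]
  [ 0,  0, -3, 0]
  [ 0,  0,  0, 2]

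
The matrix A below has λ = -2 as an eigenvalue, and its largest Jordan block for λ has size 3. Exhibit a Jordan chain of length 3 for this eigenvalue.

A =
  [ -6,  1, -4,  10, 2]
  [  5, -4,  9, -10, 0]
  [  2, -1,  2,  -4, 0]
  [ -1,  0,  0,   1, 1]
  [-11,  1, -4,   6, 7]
A Jordan chain for λ = -2 of length 3:
v_1 = (1, -2, -1, 0, 1)ᵀ
v_2 = (-4, 9, 4, 0, -4)ᵀ
v_3 = (0, 0, 1, 0, 0)ᵀ

Let N = A − (-2)·I. We want v_3 with N^3 v_3 = 0 but N^2 v_3 ≠ 0; then v_{j-1} := N · v_j for j = 3, …, 2.

Pick v_3 = (0, 0, 1, 0, 0)ᵀ.
Then v_2 = N · v_3 = (-4, 9, 4, 0, -4)ᵀ.
Then v_1 = N · v_2 = (1, -2, -1, 0, 1)ᵀ.

Sanity check: (A − (-2)·I) v_1 = (0, 0, 0, 0, 0)ᵀ = 0. ✓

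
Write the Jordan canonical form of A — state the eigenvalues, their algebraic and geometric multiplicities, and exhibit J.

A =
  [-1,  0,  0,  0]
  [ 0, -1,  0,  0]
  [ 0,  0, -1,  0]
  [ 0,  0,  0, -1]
J_1(-1) ⊕ J_1(-1) ⊕ J_1(-1) ⊕ J_1(-1)

The characteristic polynomial is
  det(x·I − A) = x^4 + 4*x^3 + 6*x^2 + 4*x + 1 = (x + 1)^4

Eigenvalues and multiplicities (the geometric multiplicity of λ is n − rank(A − λI), which equals the number of Jordan blocks for λ):
  λ = -1: algebraic multiplicity = 4, geometric multiplicity = 4

Determining the block sizes for each eigenvalue:
  λ = -1: gm = am = 4, so every block has size 1 → block sizes [1, 1, 1, 1]

Assembling the blocks gives a Jordan form
J =
  [-1,  0,  0,  0]
  [ 0, -1,  0,  0]
  [ 0,  0, -1,  0]
  [ 0,  0,  0, -1]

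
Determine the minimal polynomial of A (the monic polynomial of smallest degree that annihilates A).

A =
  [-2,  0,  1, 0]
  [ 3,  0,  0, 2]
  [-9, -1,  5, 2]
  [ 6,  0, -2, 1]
x^3 - 3*x^2 + 3*x - 1

The characteristic polynomial is χ_A(x) = (x - 1)^4, so the eigenvalues are known. The minimal polynomial is
  m_A(x) = Π_λ (x − λ)^{k_λ}
where k_λ is the size of the *largest* Jordan block for λ (equivalently, the smallest k with (A − λI)^k v = 0 for every generalised eigenvector v of λ).

  λ = 1: largest Jordan block has size 3, contributing (x − 1)^3

So m_A(x) = (x - 1)^3 = x^3 - 3*x^2 + 3*x - 1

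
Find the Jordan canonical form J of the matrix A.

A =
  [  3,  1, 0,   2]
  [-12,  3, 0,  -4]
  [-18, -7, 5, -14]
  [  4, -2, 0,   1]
J_2(1) ⊕ J_1(5) ⊕ J_1(5)

The characteristic polynomial is
  det(x·I − A) = x^4 - 12*x^3 + 46*x^2 - 60*x + 25 = (x - 5)^2*(x - 1)^2

Eigenvalues and multiplicities (the geometric multiplicity of λ is n − rank(A − λI), which equals the number of Jordan blocks for λ):
  λ = 1: algebraic multiplicity = 2, geometric multiplicity = 1
  λ = 5: algebraic multiplicity = 2, geometric multiplicity = 2

Determining the block sizes for each eigenvalue:
  λ = 1: one block (gm = 1), so the single block has size am = 2 → block sizes [2]
  λ = 5: gm = am = 2, so every block has size 1 → block sizes [1, 1]

Assembling the blocks gives a Jordan form
J =
  [1, 1, 0, 0]
  [0, 1, 0, 0]
  [0, 0, 5, 0]
  [0, 0, 0, 5]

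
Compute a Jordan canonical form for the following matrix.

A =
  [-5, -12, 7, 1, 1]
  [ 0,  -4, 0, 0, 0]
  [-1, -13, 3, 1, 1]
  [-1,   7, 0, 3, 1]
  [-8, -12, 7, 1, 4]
J_2(-4) ⊕ J_3(3)

The characteristic polynomial is
  det(x·I − A) = x^5 - x^4 - 29*x^3 + 45*x^2 + 216*x - 432 = (x - 3)^3*(x + 4)^2

Eigenvalues and multiplicities (the geometric multiplicity of λ is n − rank(A − λI), which equals the number of Jordan blocks for λ):
  λ = -4: algebraic multiplicity = 2, geometric multiplicity = 1
  λ = 3: algebraic multiplicity = 3, geometric multiplicity = 1

Determining the block sizes for each eigenvalue:
  λ = -4: one block (gm = 1), so the single block has size am = 2 → block sizes [2]
  λ = 3: one block (gm = 1), so the single block has size am = 3 → block sizes [3]

Assembling the blocks gives a Jordan form
J =
  [-4,  1, 0, 0, 0]
  [ 0, -4, 0, 0, 0]
  [ 0,  0, 3, 1, 0]
  [ 0,  0, 0, 3, 1]
  [ 0,  0, 0, 0, 3]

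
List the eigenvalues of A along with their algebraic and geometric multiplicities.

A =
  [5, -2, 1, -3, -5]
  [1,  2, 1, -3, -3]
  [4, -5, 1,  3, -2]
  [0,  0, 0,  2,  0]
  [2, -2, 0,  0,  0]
λ = 2: alg = 5, geom = 3

Step 1 — factor the characteristic polynomial to read off the algebraic multiplicities:
  χ_A(x) = (x - 2)^5

Step 2 — compute geometric multiplicities via the rank-nullity identity g(λ) = n − rank(A − λI):
  rank(A − (2)·I) = 2, so dim ker(A − (2)·I) = n − 2 = 3

Summary:
  λ = 2: algebraic multiplicity = 5, geometric multiplicity = 3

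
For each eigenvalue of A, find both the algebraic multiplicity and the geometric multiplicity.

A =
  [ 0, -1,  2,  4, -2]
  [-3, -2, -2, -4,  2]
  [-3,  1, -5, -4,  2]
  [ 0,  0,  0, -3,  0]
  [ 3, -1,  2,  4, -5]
λ = -3: alg = 5, geom = 4

Step 1 — factor the characteristic polynomial to read off the algebraic multiplicities:
  χ_A(x) = (x + 3)^5

Step 2 — compute geometric multiplicities via the rank-nullity identity g(λ) = n − rank(A − λI):
  rank(A − (-3)·I) = 1, so dim ker(A − (-3)·I) = n − 1 = 4

Summary:
  λ = -3: algebraic multiplicity = 5, geometric multiplicity = 4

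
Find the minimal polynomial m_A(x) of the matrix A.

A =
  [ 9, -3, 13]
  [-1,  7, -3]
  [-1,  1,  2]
x^3 - 18*x^2 + 108*x - 216

The characteristic polynomial is χ_A(x) = (x - 6)^3, so the eigenvalues are known. The minimal polynomial is
  m_A(x) = Π_λ (x − λ)^{k_λ}
where k_λ is the size of the *largest* Jordan block for λ (equivalently, the smallest k with (A − λI)^k v = 0 for every generalised eigenvector v of λ).

  λ = 6: largest Jordan block has size 3, contributing (x − 6)^3

So m_A(x) = (x - 6)^3 = x^3 - 18*x^2 + 108*x - 216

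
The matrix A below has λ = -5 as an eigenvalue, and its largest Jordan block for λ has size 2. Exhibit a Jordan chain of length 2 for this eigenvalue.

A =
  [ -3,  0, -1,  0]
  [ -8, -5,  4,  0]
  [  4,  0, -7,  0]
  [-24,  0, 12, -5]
A Jordan chain for λ = -5 of length 2:
v_1 = (2, -8, 4, -24)ᵀ
v_2 = (1, 0, 0, 0)ᵀ

Let N = A − (-5)·I. We want v_2 with N^2 v_2 = 0 but N^1 v_2 ≠ 0; then v_{j-1} := N · v_j for j = 2, …, 2.

Pick v_2 = (1, 0, 0, 0)ᵀ.
Then v_1 = N · v_2 = (2, -8, 4, -24)ᵀ.

Sanity check: (A − (-5)·I) v_1 = (0, 0, 0, 0)ᵀ = 0. ✓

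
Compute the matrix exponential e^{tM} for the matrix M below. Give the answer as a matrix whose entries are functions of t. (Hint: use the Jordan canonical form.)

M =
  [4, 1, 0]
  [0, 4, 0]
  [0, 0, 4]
e^{tM} =
  [exp(4*t), t*exp(4*t), 0]
  [0, exp(4*t), 0]
  [0, 0, exp(4*t)]

Strategy: write M = P · J · P⁻¹ where J is a Jordan canonical form, so e^{tM} = P · e^{tJ} · P⁻¹, and e^{tJ} can be computed block-by-block.

M has Jordan form
J =
  [4, 1, 0]
  [0, 4, 0]
  [0, 0, 4]
(up to reordering of blocks).

Per-block formulas:
  For a 1×1 block at λ = 4: exp(t · [4]) = [e^(4t)].
  For a 2×2 Jordan block J_2(4): exp(t · J_2(4)) = e^(4t)·(I + t·N), where N is the 2×2 nilpotent shift.

After assembling e^{tJ} and conjugating by P, we get:

e^{tM} =
  [exp(4*t), t*exp(4*t), 0]
  [0, exp(4*t), 0]
  [0, 0, exp(4*t)]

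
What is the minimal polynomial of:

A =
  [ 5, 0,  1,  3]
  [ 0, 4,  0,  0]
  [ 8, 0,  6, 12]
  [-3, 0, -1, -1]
x^3 - 10*x^2 + 32*x - 32

The characteristic polynomial is χ_A(x) = (x - 4)^3*(x - 2), so the eigenvalues are known. The minimal polynomial is
  m_A(x) = Π_λ (x − λ)^{k_λ}
where k_λ is the size of the *largest* Jordan block for λ (equivalently, the smallest k with (A − λI)^k v = 0 for every generalised eigenvector v of λ).

  λ = 2: largest Jordan block has size 1, contributing (x − 2)
  λ = 4: largest Jordan block has size 2, contributing (x − 4)^2

So m_A(x) = (x - 4)^2*(x - 2) = x^3 - 10*x^2 + 32*x - 32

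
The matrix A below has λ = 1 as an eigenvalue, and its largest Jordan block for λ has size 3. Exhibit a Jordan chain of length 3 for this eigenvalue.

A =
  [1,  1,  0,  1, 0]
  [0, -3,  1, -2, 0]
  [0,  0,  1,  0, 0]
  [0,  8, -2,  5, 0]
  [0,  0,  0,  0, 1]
A Jordan chain for λ = 1 of length 3:
v_1 = (4, 0, 0, 0, 0)ᵀ
v_2 = (1, -4, 0, 8, 0)ᵀ
v_3 = (0, 1, 0, 0, 0)ᵀ

Let N = A − (1)·I. We want v_3 with N^3 v_3 = 0 but N^2 v_3 ≠ 0; then v_{j-1} := N · v_j for j = 3, …, 2.

Pick v_3 = (0, 1, 0, 0, 0)ᵀ.
Then v_2 = N · v_3 = (1, -4, 0, 8, 0)ᵀ.
Then v_1 = N · v_2 = (4, 0, 0, 0, 0)ᵀ.

Sanity check: (A − (1)·I) v_1 = (0, 0, 0, 0, 0)ᵀ = 0. ✓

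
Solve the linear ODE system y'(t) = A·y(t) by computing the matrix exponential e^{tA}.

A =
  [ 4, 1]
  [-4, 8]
e^{tA} =
  [-2*t*exp(6*t) + exp(6*t), t*exp(6*t)]
  [-4*t*exp(6*t), 2*t*exp(6*t) + exp(6*t)]

Strategy: write A = P · J · P⁻¹ where J is a Jordan canonical form, so e^{tA} = P · e^{tJ} · P⁻¹, and e^{tJ} can be computed block-by-block.

A has Jordan form
J =
  [6, 1]
  [0, 6]
(up to reordering of blocks).

Per-block formulas:
  For a 2×2 Jordan block J_2(6): exp(t · J_2(6)) = e^(6t)·(I + t·N), where N is the 2×2 nilpotent shift.

After assembling e^{tJ} and conjugating by P, we get:

e^{tA} =
  [-2*t*exp(6*t) + exp(6*t), t*exp(6*t)]
  [-4*t*exp(6*t), 2*t*exp(6*t) + exp(6*t)]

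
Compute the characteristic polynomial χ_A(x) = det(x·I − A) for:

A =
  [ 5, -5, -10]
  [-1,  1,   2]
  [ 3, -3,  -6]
x^3

Expanding det(x·I − A) (e.g. by cofactor expansion or by noting that A is similar to its Jordan form J, which has the same characteristic polynomial as A) gives
  χ_A(x) = x^3
which factors as x^3. The eigenvalues (with algebraic multiplicities) are λ = 0 with multiplicity 3.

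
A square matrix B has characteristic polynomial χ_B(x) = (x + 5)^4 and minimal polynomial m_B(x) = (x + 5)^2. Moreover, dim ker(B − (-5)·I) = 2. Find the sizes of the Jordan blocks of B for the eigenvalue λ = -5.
Block sizes for λ = -5: [2, 2]

Step 1 — from the characteristic polynomial, algebraic multiplicity of λ = -5 is 4. From dim ker(B − (-5)·I) = 2, there are exactly 2 Jordan blocks for λ = -5.
Step 2 — from the minimal polynomial, the factor (x + 5)^2 tells us the largest block for λ = -5 has size 2.
Step 3 — with total size 4, 2 blocks, and largest block 2, the block sizes (in nonincreasing order) are [2, 2].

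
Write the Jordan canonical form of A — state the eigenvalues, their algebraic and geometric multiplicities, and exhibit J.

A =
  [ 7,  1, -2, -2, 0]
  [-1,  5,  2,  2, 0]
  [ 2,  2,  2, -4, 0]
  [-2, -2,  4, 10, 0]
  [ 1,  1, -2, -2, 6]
J_2(6) ⊕ J_1(6) ⊕ J_1(6) ⊕ J_1(6)

The characteristic polynomial is
  det(x·I − A) = x^5 - 30*x^4 + 360*x^3 - 2160*x^2 + 6480*x - 7776 = (x - 6)^5

Eigenvalues and multiplicities (the geometric multiplicity of λ is n − rank(A − λI), which equals the number of Jordan blocks for λ):
  λ = 6: algebraic multiplicity = 5, geometric multiplicity = 4

Determining the block sizes for each eigenvalue:
  λ = 6: 4 blocks summing to 5 forces exactly one block of size 2 and the rest size 1 → block sizes [2, 1, 1, 1]

Assembling the blocks gives a Jordan form
J =
  [6, 1, 0, 0, 0]
  [0, 6, 0, 0, 0]
  [0, 0, 6, 0, 0]
  [0, 0, 0, 6, 0]
  [0, 0, 0, 0, 6]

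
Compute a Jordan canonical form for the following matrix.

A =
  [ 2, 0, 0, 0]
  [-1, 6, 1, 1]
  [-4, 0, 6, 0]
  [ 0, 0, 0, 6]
J_1(2) ⊕ J_2(6) ⊕ J_1(6)

The characteristic polynomial is
  det(x·I − A) = x^4 - 20*x^3 + 144*x^2 - 432*x + 432 = (x - 6)^3*(x - 2)

Eigenvalues and multiplicities (the geometric multiplicity of λ is n − rank(A − λI), which equals the number of Jordan blocks for λ):
  λ = 2: algebraic multiplicity = 1, geometric multiplicity = 1
  λ = 6: algebraic multiplicity = 3, geometric multiplicity = 2

Determining the block sizes for each eigenvalue:
  λ = 2: one block (gm = 1), so the single block has size am = 1 → block sizes [1]
  λ = 6: 2 blocks summing to 3 forces exactly one block of size 2 and the rest size 1 → block sizes [2, 1]

Assembling the blocks gives a Jordan form
J =
  [2, 0, 0, 0]
  [0, 6, 1, 0]
  [0, 0, 6, 0]
  [0, 0, 0, 6]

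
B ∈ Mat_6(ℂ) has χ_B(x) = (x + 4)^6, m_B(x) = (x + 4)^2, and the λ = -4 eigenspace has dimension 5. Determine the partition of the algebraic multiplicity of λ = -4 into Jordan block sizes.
Block sizes for λ = -4: [2, 1, 1, 1, 1]

Step 1 — from the characteristic polynomial, algebraic multiplicity of λ = -4 is 6. From dim ker(B − (-4)·I) = 5, there are exactly 5 Jordan blocks for λ = -4.
Step 2 — from the minimal polynomial, the factor (x + 4)^2 tells us the largest block for λ = -4 has size 2.
Step 3 — with total size 6, 5 blocks, and largest block 2, the block sizes (in nonincreasing order) are [2, 1, 1, 1, 1].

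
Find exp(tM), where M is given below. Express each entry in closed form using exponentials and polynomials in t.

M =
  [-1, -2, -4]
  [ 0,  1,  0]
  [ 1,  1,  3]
e^{tM} =
  [-2*t*exp(t) + exp(t), -2*t*exp(t), -4*t*exp(t)]
  [0, exp(t), 0]
  [t*exp(t), t*exp(t), 2*t*exp(t) + exp(t)]

Strategy: write M = P · J · P⁻¹ where J is a Jordan canonical form, so e^{tM} = P · e^{tJ} · P⁻¹, and e^{tJ} can be computed block-by-block.

M has Jordan form
J =
  [1, 1, 0]
  [0, 1, 0]
  [0, 0, 1]
(up to reordering of blocks).

Per-block formulas:
  For a 2×2 Jordan block J_2(1): exp(t · J_2(1)) = e^(1t)·(I + t·N), where N is the 2×2 nilpotent shift.
  For a 1×1 block at λ = 1: exp(t · [1]) = [e^(1t)].

After assembling e^{tJ} and conjugating by P, we get:

e^{tM} =
  [-2*t*exp(t) + exp(t), -2*t*exp(t), -4*t*exp(t)]
  [0, exp(t), 0]
  [t*exp(t), t*exp(t), 2*t*exp(t) + exp(t)]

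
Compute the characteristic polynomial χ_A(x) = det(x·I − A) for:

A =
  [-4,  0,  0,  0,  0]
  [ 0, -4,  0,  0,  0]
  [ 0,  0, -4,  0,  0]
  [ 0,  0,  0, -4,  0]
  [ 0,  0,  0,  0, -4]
x^5 + 20*x^4 + 160*x^3 + 640*x^2 + 1280*x + 1024

Expanding det(x·I − A) (e.g. by cofactor expansion or by noting that A is similar to its Jordan form J, which has the same characteristic polynomial as A) gives
  χ_A(x) = x^5 + 20*x^4 + 160*x^3 + 640*x^2 + 1280*x + 1024
which factors as (x + 4)^5. The eigenvalues (with algebraic multiplicities) are λ = -4 with multiplicity 5.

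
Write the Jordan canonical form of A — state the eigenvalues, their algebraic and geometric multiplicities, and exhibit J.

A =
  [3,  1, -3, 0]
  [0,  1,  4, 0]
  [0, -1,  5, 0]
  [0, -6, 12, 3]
J_3(3) ⊕ J_1(3)

The characteristic polynomial is
  det(x·I − A) = x^4 - 12*x^3 + 54*x^2 - 108*x + 81 = (x - 3)^4

Eigenvalues and multiplicities (the geometric multiplicity of λ is n − rank(A − λI), which equals the number of Jordan blocks for λ):
  λ = 3: algebraic multiplicity = 4, geometric multiplicity = 2

Determining the block sizes for each eigenvalue:
  λ = 3: with am = 4 and gm = 2, the partition is not yet determined (e.g. several partitions of 4 into 2 parts exist). Let N = A − (3)·I. Computing rank(N^1) = 2, rank(N^2) = 1, rank(N^3) = 0; the number of blocks of size ≥ j is rank(N^{j−1}) − rank(N^j), giving [2, 1, 1]. So we have 1 block(s) of size 3, 1 block(s) of size 1 → block sizes [3, 1]

Assembling the blocks gives a Jordan form
J =
  [3, 1, 0, 0]
  [0, 3, 1, 0]
  [0, 0, 3, 0]
  [0, 0, 0, 3]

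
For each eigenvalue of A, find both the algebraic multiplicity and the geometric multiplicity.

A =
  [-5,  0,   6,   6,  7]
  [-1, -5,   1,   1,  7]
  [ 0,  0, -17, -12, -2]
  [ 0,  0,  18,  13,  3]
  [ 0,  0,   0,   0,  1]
λ = -5: alg = 3, geom = 2; λ = 1: alg = 2, geom = 1

Step 1 — factor the characteristic polynomial to read off the algebraic multiplicities:
  χ_A(x) = (x - 1)^2*(x + 5)^3

Step 2 — compute geometric multiplicities via the rank-nullity identity g(λ) = n − rank(A − λI):
  rank(A − (-5)·I) = 3, so dim ker(A − (-5)·I) = n − 3 = 2
  rank(A − (1)·I) = 4, so dim ker(A − (1)·I) = n − 4 = 1

Summary:
  λ = -5: algebraic multiplicity = 3, geometric multiplicity = 2
  λ = 1: algebraic multiplicity = 2, geometric multiplicity = 1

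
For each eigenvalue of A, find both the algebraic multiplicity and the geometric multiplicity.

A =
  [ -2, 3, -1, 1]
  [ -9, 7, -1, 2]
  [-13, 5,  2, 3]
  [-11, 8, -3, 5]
λ = 3: alg = 4, geom = 2

Step 1 — factor the characteristic polynomial to read off the algebraic multiplicities:
  χ_A(x) = (x - 3)^4

Step 2 — compute geometric multiplicities via the rank-nullity identity g(λ) = n − rank(A − λI):
  rank(A − (3)·I) = 2, so dim ker(A − (3)·I) = n − 2 = 2

Summary:
  λ = 3: algebraic multiplicity = 4, geometric multiplicity = 2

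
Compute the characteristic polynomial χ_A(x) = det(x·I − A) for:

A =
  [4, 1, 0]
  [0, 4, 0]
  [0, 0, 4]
x^3 - 12*x^2 + 48*x - 64

Expanding det(x·I − A) (e.g. by cofactor expansion or by noting that A is similar to its Jordan form J, which has the same characteristic polynomial as A) gives
  χ_A(x) = x^3 - 12*x^2 + 48*x - 64
which factors as (x - 4)^3. The eigenvalues (with algebraic multiplicities) are λ = 4 with multiplicity 3.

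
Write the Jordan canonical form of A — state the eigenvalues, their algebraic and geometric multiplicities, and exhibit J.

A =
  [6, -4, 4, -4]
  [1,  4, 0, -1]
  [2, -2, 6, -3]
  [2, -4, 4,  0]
J_2(4) ⊕ J_2(4)

The characteristic polynomial is
  det(x·I − A) = x^4 - 16*x^3 + 96*x^2 - 256*x + 256 = (x - 4)^4

Eigenvalues and multiplicities (the geometric multiplicity of λ is n − rank(A − λI), which equals the number of Jordan blocks for λ):
  λ = 4: algebraic multiplicity = 4, geometric multiplicity = 2

Determining the block sizes for each eigenvalue:
  λ = 4: with am = 4 and gm = 2, the partition is not yet determined (e.g. several partitions of 4 into 2 parts exist). Let N = A − (4)·I. Computing rank(N^1) = 2, rank(N^2) = 0; the number of blocks of size ≥ j is rank(N^{j−1}) − rank(N^j), giving [2, 2]. So we have 2 block(s) of size 2 → block sizes [2, 2]

Assembling the blocks gives a Jordan form
J =
  [4, 1, 0, 0]
  [0, 4, 0, 0]
  [0, 0, 4, 1]
  [0, 0, 0, 4]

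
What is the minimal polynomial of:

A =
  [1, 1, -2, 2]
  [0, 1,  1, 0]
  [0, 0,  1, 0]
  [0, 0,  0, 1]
x^3 - 3*x^2 + 3*x - 1

The characteristic polynomial is χ_A(x) = (x - 1)^4, so the eigenvalues are known. The minimal polynomial is
  m_A(x) = Π_λ (x − λ)^{k_λ}
where k_λ is the size of the *largest* Jordan block for λ (equivalently, the smallest k with (A − λI)^k v = 0 for every generalised eigenvector v of λ).

  λ = 1: largest Jordan block has size 3, contributing (x − 1)^3

So m_A(x) = (x - 1)^3 = x^3 - 3*x^2 + 3*x - 1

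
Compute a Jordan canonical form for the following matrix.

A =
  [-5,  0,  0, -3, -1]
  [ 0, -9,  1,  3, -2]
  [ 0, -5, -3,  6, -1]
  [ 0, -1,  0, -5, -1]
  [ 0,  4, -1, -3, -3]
J_3(-5) ⊕ J_2(-5)

The characteristic polynomial is
  det(x·I − A) = x^5 + 25*x^4 + 250*x^3 + 1250*x^2 + 3125*x + 3125 = (x + 5)^5

Eigenvalues and multiplicities (the geometric multiplicity of λ is n − rank(A − λI), which equals the number of Jordan blocks for λ):
  λ = -5: algebraic multiplicity = 5, geometric multiplicity = 2

Determining the block sizes for each eigenvalue:
  λ = -5: with am = 5 and gm = 2, the partition is not yet determined (e.g. several partitions of 5 into 2 parts exist). Let N = A − (-5)·I. Computing rank(N^1) = 3, rank(N^2) = 1, rank(N^3) = 0; the number of blocks of size ≥ j is rank(N^{j−1}) − rank(N^j), giving [2, 2, 1]. So we have 1 block(s) of size 3, 1 block(s) of size 2 → block sizes [3, 2]

Assembling the blocks gives a Jordan form
J =
  [-5,  1,  0,  0,  0]
  [ 0, -5,  1,  0,  0]
  [ 0,  0, -5,  0,  0]
  [ 0,  0,  0, -5,  1]
  [ 0,  0,  0,  0, -5]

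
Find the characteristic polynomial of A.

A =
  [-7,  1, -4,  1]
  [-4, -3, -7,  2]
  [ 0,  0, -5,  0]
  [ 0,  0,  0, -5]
x^4 + 20*x^3 + 150*x^2 + 500*x + 625

Expanding det(x·I − A) (e.g. by cofactor expansion or by noting that A is similar to its Jordan form J, which has the same characteristic polynomial as A) gives
  χ_A(x) = x^4 + 20*x^3 + 150*x^2 + 500*x + 625
which factors as (x + 5)^4. The eigenvalues (with algebraic multiplicities) are λ = -5 with multiplicity 4.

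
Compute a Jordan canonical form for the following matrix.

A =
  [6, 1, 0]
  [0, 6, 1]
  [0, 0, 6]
J_3(6)

The characteristic polynomial is
  det(x·I − A) = x^3 - 18*x^2 + 108*x - 216 = (x - 6)^3

Eigenvalues and multiplicities (the geometric multiplicity of λ is n − rank(A − λI), which equals the number of Jordan blocks for λ):
  λ = 6: algebraic multiplicity = 3, geometric multiplicity = 1

Determining the block sizes for each eigenvalue:
  λ = 6: one block (gm = 1), so the single block has size am = 3 → block sizes [3]

Assembling the blocks gives a Jordan form
J =
  [6, 1, 0]
  [0, 6, 1]
  [0, 0, 6]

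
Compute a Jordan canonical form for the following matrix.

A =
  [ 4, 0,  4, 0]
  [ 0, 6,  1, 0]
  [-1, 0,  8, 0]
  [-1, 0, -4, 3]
J_1(3) ⊕ J_3(6)

The characteristic polynomial is
  det(x·I − A) = x^4 - 21*x^3 + 162*x^2 - 540*x + 648 = (x - 6)^3*(x - 3)

Eigenvalues and multiplicities (the geometric multiplicity of λ is n − rank(A − λI), which equals the number of Jordan blocks for λ):
  λ = 3: algebraic multiplicity = 1, geometric multiplicity = 1
  λ = 6: algebraic multiplicity = 3, geometric multiplicity = 1

Determining the block sizes for each eigenvalue:
  λ = 3: one block (gm = 1), so the single block has size am = 1 → block sizes [1]
  λ = 6: one block (gm = 1), so the single block has size am = 3 → block sizes [3]

Assembling the blocks gives a Jordan form
J =
  [3, 0, 0, 0]
  [0, 6, 1, 0]
  [0, 0, 6, 1]
  [0, 0, 0, 6]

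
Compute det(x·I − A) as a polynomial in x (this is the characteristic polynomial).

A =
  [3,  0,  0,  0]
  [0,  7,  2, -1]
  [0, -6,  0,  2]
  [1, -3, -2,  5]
x^4 - 15*x^3 + 84*x^2 - 208*x + 192

Expanding det(x·I − A) (e.g. by cofactor expansion or by noting that A is similar to its Jordan form J, which has the same characteristic polynomial as A) gives
  χ_A(x) = x^4 - 15*x^3 + 84*x^2 - 208*x + 192
which factors as (x - 4)^3*(x - 3). The eigenvalues (with algebraic multiplicities) are λ = 3 with multiplicity 1, λ = 4 with multiplicity 3.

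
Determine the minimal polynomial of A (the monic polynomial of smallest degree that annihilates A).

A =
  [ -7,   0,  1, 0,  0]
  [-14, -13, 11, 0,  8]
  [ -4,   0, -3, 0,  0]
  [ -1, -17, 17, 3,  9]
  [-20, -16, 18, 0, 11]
x^4 + 4*x^3 - 26*x^2 - 60*x + 225

The characteristic polynomial is χ_A(x) = (x - 3)^2*(x + 5)^3, so the eigenvalues are known. The minimal polynomial is
  m_A(x) = Π_λ (x − λ)^{k_λ}
where k_λ is the size of the *largest* Jordan block for λ (equivalently, the smallest k with (A − λI)^k v = 0 for every generalised eigenvector v of λ).

  λ = -5: largest Jordan block has size 2, contributing (x + 5)^2
  λ = 3: largest Jordan block has size 2, contributing (x − 3)^2

So m_A(x) = (x - 3)^2*(x + 5)^2 = x^4 + 4*x^3 - 26*x^2 - 60*x + 225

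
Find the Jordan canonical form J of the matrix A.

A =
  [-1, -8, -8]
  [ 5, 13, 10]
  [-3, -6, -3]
J_2(3) ⊕ J_1(3)

The characteristic polynomial is
  det(x·I − A) = x^3 - 9*x^2 + 27*x - 27 = (x - 3)^3

Eigenvalues and multiplicities (the geometric multiplicity of λ is n − rank(A − λI), which equals the number of Jordan blocks for λ):
  λ = 3: algebraic multiplicity = 3, geometric multiplicity = 2

Determining the block sizes for each eigenvalue:
  λ = 3: 2 blocks summing to 3 forces exactly one block of size 2 and the rest size 1 → block sizes [2, 1]

Assembling the blocks gives a Jordan form
J =
  [3, 1, 0]
  [0, 3, 0]
  [0, 0, 3]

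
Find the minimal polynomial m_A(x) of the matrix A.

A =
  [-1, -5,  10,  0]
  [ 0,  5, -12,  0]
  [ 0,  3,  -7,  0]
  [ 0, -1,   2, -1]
x^2 + 2*x + 1

The characteristic polynomial is χ_A(x) = (x + 1)^4, so the eigenvalues are known. The minimal polynomial is
  m_A(x) = Π_λ (x − λ)^{k_λ}
where k_λ is the size of the *largest* Jordan block for λ (equivalently, the smallest k with (A − λI)^k v = 0 for every generalised eigenvector v of λ).

  λ = -1: largest Jordan block has size 2, contributing (x + 1)^2

So m_A(x) = (x + 1)^2 = x^2 + 2*x + 1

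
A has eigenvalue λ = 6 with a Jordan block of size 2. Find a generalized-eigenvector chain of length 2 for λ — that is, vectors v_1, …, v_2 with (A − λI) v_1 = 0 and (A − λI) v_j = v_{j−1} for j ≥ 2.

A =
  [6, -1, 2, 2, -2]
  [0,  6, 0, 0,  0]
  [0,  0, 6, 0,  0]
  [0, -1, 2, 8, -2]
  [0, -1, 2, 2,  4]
A Jordan chain for λ = 6 of length 2:
v_1 = (-1, 0, 0, -1, -1)ᵀ
v_2 = (0, 1, 0, 0, 0)ᵀ

Let N = A − (6)·I. We want v_2 with N^2 v_2 = 0 but N^1 v_2 ≠ 0; then v_{j-1} := N · v_j for j = 2, …, 2.

Pick v_2 = (0, 1, 0, 0, 0)ᵀ.
Then v_1 = N · v_2 = (-1, 0, 0, -1, -1)ᵀ.

Sanity check: (A − (6)·I) v_1 = (0, 0, 0, 0, 0)ᵀ = 0. ✓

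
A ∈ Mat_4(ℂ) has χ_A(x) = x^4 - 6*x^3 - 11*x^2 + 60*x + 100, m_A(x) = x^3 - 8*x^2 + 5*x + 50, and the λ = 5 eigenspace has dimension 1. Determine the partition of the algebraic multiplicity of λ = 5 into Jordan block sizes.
Block sizes for λ = 5: [2]

Step 1 — from the characteristic polynomial, algebraic multiplicity of λ = 5 is 2. From dim ker(A − (5)·I) = 1, there are exactly 1 Jordan blocks for λ = 5.
Step 2 — from the minimal polynomial, the factor (x − 5)^2 tells us the largest block for λ = 5 has size 2.
Step 3 — with total size 2, 1 blocks, and largest block 2, the block sizes (in nonincreasing order) are [2].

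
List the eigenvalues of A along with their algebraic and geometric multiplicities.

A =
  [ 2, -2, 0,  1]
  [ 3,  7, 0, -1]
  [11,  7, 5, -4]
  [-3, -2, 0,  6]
λ = 5: alg = 4, geom = 2

Step 1 — factor the characteristic polynomial to read off the algebraic multiplicities:
  χ_A(x) = (x - 5)^4

Step 2 — compute geometric multiplicities via the rank-nullity identity g(λ) = n − rank(A − λI):
  rank(A − (5)·I) = 2, so dim ker(A − (5)·I) = n − 2 = 2

Summary:
  λ = 5: algebraic multiplicity = 4, geometric multiplicity = 2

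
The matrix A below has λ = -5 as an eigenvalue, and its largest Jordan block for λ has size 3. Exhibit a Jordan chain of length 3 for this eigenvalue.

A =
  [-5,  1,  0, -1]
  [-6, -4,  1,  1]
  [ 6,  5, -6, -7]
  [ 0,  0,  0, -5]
A Jordan chain for λ = -5 of length 3:
v_1 = (-6, 0, -36, 0)ᵀ
v_2 = (0, -6, 6, 0)ᵀ
v_3 = (1, 0, 0, 0)ᵀ

Let N = A − (-5)·I. We want v_3 with N^3 v_3 = 0 but N^2 v_3 ≠ 0; then v_{j-1} := N · v_j for j = 3, …, 2.

Pick v_3 = (1, 0, 0, 0)ᵀ.
Then v_2 = N · v_3 = (0, -6, 6, 0)ᵀ.
Then v_1 = N · v_2 = (-6, 0, -36, 0)ᵀ.

Sanity check: (A − (-5)·I) v_1 = (0, 0, 0, 0)ᵀ = 0. ✓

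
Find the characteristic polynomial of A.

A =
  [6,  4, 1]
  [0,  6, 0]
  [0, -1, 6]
x^3 - 18*x^2 + 108*x - 216

Expanding det(x·I − A) (e.g. by cofactor expansion or by noting that A is similar to its Jordan form J, which has the same characteristic polynomial as A) gives
  χ_A(x) = x^3 - 18*x^2 + 108*x - 216
which factors as (x - 6)^3. The eigenvalues (with algebraic multiplicities) are λ = 6 with multiplicity 3.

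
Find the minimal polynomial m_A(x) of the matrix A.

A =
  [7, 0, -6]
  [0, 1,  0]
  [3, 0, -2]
x^2 - 5*x + 4

The characteristic polynomial is χ_A(x) = (x - 4)*(x - 1)^2, so the eigenvalues are known. The minimal polynomial is
  m_A(x) = Π_λ (x − λ)^{k_λ}
where k_λ is the size of the *largest* Jordan block for λ (equivalently, the smallest k with (A − λI)^k v = 0 for every generalised eigenvector v of λ).

  λ = 1: largest Jordan block has size 1, contributing (x − 1)
  λ = 4: largest Jordan block has size 1, contributing (x − 4)

So m_A(x) = (x - 4)*(x - 1) = x^2 - 5*x + 4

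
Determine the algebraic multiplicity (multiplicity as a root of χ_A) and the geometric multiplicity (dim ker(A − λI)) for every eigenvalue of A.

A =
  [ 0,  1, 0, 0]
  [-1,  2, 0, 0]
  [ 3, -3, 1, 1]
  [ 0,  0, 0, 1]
λ = 1: alg = 4, geom = 2

Step 1 — factor the characteristic polynomial to read off the algebraic multiplicities:
  χ_A(x) = (x - 1)^4

Step 2 — compute geometric multiplicities via the rank-nullity identity g(λ) = n − rank(A − λI):
  rank(A − (1)·I) = 2, so dim ker(A − (1)·I) = n − 2 = 2

Summary:
  λ = 1: algebraic multiplicity = 4, geometric multiplicity = 2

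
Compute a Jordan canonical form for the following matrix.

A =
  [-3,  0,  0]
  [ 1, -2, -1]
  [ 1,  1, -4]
J_2(-3) ⊕ J_1(-3)

The characteristic polynomial is
  det(x·I − A) = x^3 + 9*x^2 + 27*x + 27 = (x + 3)^3

Eigenvalues and multiplicities (the geometric multiplicity of λ is n − rank(A − λI), which equals the number of Jordan blocks for λ):
  λ = -3: algebraic multiplicity = 3, geometric multiplicity = 2

Determining the block sizes for each eigenvalue:
  λ = -3: 2 blocks summing to 3 forces exactly one block of size 2 and the rest size 1 → block sizes [2, 1]

Assembling the blocks gives a Jordan form
J =
  [-3,  1,  0]
  [ 0, -3,  0]
  [ 0,  0, -3]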